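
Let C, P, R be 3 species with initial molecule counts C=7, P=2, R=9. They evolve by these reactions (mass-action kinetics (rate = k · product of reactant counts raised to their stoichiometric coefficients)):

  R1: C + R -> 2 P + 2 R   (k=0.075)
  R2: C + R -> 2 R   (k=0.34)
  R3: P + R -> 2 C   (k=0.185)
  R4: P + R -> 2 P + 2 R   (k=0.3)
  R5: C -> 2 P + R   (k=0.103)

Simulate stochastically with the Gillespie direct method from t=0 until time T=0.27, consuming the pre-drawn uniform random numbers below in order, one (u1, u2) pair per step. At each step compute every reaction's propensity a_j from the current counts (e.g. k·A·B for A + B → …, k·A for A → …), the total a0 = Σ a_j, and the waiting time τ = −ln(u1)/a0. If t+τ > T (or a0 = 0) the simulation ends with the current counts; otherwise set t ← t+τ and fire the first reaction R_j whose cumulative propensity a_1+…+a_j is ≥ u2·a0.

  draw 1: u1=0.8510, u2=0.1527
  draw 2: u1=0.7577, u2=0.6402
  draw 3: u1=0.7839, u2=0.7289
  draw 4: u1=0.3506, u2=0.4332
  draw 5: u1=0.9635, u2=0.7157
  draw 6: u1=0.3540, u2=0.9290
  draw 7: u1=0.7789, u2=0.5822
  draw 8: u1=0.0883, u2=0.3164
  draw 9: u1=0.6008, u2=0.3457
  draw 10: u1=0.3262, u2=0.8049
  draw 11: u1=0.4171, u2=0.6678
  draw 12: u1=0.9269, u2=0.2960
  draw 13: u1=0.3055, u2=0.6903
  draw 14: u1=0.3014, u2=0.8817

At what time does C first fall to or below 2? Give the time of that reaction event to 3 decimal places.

t=0.000: C=7 P=2 R=9
Draw 1: a1=4.725, a2=21.420, a3=3.330, a4=5.400, a5=0.721, a0=35.596; τ=−ln(0.8510)/35.596=0.005 → t=0.005; u2·a0=0.1527·35.596=5.436; a1=4.725 < 5.436 ≤ a1+a2=26.145 → R2 fires; C=6 P=2 R=10
Draw 2: a1=4.500, a2=20.400, a3=3.700, a4=6.000, a5=0.618, a0=35.218; τ=−ln(0.7577)/35.218=0.008 → t=0.012; u2·a0=0.6402·35.218=22.547; a1=4.500 < 22.547 ≤ a1+a2=24.900 → R2 fires; C=5 P=2 R=11
Draw 3: a1=4.125, a2=18.700, a3=4.070, a4=6.600, a5=0.515, a0=34.010; τ=−ln(0.7839)/34.010=0.007 → t=0.020; u2·a0=0.7289·34.010=24.790; a1+a2=22.825 < 24.790 ≤ a1+…+a3=26.895 → R3 fires; C=7 P=1 R=10
Draw 4: a1=5.250, a2=23.800, a3=1.850, a4=3.000, a5=0.721, a0=34.621; τ=−ln(0.3506)/34.621=0.030 → t=0.050; u2·a0=0.4332·34.621=14.998; a1=5.250 < 14.998 ≤ a1+a2=29.050 → R2 fires; C=6 P=1 R=11
Draw 5: a1=4.950, a2=22.440, a3=2.035, a4=3.300, a5=0.618, a0=33.343; τ=−ln(0.9635)/33.343=0.001 → t=0.051; u2·a0=0.7157·33.343=23.864; a1=4.950 < 23.864 ≤ a1+a2=27.390 → R2 fires; C=5 P=1 R=12
Draw 6: a1=4.500, a2=20.400, a3=2.220, a4=3.600, a5=0.515, a0=31.235; τ=−ln(0.3540)/31.235=0.033 → t=0.084; u2·a0=0.9290·31.235=29.017; a1+…+a3=27.120 < 29.017 ≤ a1+…+a4=30.720 → R4 fires; C=5 P=2 R=13
Draw 7: a1=4.875, a2=22.100, a3=4.810, a4=7.800, a5=0.515, a0=40.100; τ=−ln(0.7789)/40.100=0.006 → t=0.090; u2·a0=0.5822·40.100=23.346; a1=4.875 < 23.346 ≤ a1+a2=26.975 → R2 fires; C=4 P=2 R=14
Draw 8: a1=4.200, a2=19.040, a3=5.180, a4=8.400, a5=0.412, a0=37.232; τ=−ln(0.0883)/37.232=0.065 → t=0.156; u2·a0=0.3164·37.232=11.780; a1=4.200 < 11.780 ≤ a1+a2=23.240 → R2 fires; C=3 P=2 R=15
Draw 9: a1=3.375, a2=15.300, a3=5.550, a4=9.000, a5=0.309, a0=33.534; τ=−ln(0.6008)/33.534=0.015 → t=0.171; u2·a0=0.3457·33.534=11.593; a1=3.375 < 11.593 ≤ a1+a2=18.675 → R2 fires; C=2 P=2 R=16
Draw 10: a1=2.400, a2=10.880, a3=5.920, a4=9.600, a5=0.206, a0=29.006; τ=−ln(0.3262)/29.006=0.039 → t=0.209; u2·a0=0.8049·29.006=23.347; a1+…+a3=19.200 < 23.347 ≤ a1+…+a4=28.800 → R4 fires; C=2 P=3 R=17
Draw 11: a1=2.550, a2=11.560, a3=9.435, a4=15.300, a5=0.206, a0=39.051; τ=−ln(0.4171)/39.051=0.022 → t=0.232; u2·a0=0.6678·39.051=26.078; a1+…+a3=23.545 < 26.078 ≤ a1+…+a4=38.845 → R4 fires; C=2 P=4 R=18
Draw 12: a1=2.700, a2=12.240, a3=13.320, a4=21.600, a5=0.206, a0=50.066; τ=−ln(0.9269)/50.066=0.002 → t=0.233; u2·a0=0.2960·50.066=14.820; a1=2.700 < 14.820 ≤ a1+a2=14.940 → R2 fires; C=1 P=4 R=19
Draw 13: a1=1.425, a2=6.460, a3=14.060, a4=22.800, a5=0.103, a0=44.848; τ=−ln(0.3055)/44.848=0.026 → t=0.260; u2·a0=0.6903·44.848=30.959; a1+…+a3=21.945 < 30.959 ≤ a1+…+a4=44.745 → R4 fires; C=1 P=5 R=20
Draw 14: a1=1.500, a2=6.800, a3=18.500, a4=30.000, a5=0.103, a0=56.903; τ=−ln(0.3014)/56.903=0.021 → t=0.281 > T=0.27: stop.
C first becomes ≤ 2 when it reaches 2 at the event at t=0.171.

Threshold first reached at t = 0.171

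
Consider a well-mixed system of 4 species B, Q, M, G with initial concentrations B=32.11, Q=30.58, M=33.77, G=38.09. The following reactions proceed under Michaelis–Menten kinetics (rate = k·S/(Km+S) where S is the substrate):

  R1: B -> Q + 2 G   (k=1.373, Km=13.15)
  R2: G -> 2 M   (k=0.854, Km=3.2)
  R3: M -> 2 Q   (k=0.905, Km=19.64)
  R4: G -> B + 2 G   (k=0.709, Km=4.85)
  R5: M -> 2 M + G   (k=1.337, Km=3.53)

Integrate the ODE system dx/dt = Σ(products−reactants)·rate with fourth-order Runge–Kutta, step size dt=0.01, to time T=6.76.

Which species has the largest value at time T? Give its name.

RK4 with dt=0.01: 676 steps to T=6.76. Trajectory (selected grid times):
t=0.00: B=32.11 Q=30.58 M=33.77 G=38.09
t=0.75: B=31.85 Q=32.18 M=35.43 G=40.34
t=1.50: B=31.60 Q=33.78 M=37.09 G=42.59
t=2.25: B=31.35 Q=35.40 M=38.76 G=44.84
t=3.00: B=31.11 Q=37.04 M=40.42 G=47.10
t=3.76: B=30.87 Q=38.70 M=42.11 G=49.38
t=4.51: B=30.63 Q=40.35 M=43.78 G=51.63
t=5.26: B=30.40 Q=42.02 M=45.44 G=53.88
t=6.01: B=30.17 Q=43.69 M=47.11 G=56.13
t=6.76: B=29.94 Q=45.37 M=48.77 G=58.38
At T=6.76: B=29.94 Q=45.37 M=48.77 G=58.38; the largest is G.

Dominant species at T: G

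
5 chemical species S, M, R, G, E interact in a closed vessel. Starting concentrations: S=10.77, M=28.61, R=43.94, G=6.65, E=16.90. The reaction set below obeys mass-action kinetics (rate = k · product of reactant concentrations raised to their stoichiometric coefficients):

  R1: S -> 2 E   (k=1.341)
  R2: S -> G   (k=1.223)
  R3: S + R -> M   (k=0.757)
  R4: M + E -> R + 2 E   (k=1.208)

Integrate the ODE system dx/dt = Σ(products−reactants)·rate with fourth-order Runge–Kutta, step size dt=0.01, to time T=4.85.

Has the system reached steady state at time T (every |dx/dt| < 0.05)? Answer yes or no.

Steady state at T: yes

RK4 with dt=0.01: 485 steps to T=4.85. Trajectory (selected grid times):
t=0.00: S=10.77 M=28.61 R=43.94 G=6.65 E=16.90
t=0.54: S=0.00 M=0.00 R=72.55 G=6.96 E=56.31
t=1.08: S=0.00 M=0.00 R=72.55 G=6.96 E=56.31
t=1.62: S=0.00 M=0.00 R=72.55 G=6.96 E=56.31
t=2.16: S=0.00 M=0.00 R=72.55 G=6.96 E=56.31
t=2.69: S=0.00 M=0.00 R=72.55 G=6.96 E=56.31
t=3.23: S=0.00 M=0.00 R=72.55 G=6.96 E=56.31
t=3.77: S=0.00 M=0.00 R=72.55 G=6.96 E=56.31
t=4.31: S=0.00 M=0.00 R=72.55 G=6.96 E=56.31
t=4.85: S=0.00 M=0.00 R=72.55 G=6.96 E=56.31
Rates at T: R1=0.0000, R2=0.0000, R3=0.0000, R4=0.0000
dx/dt at T (Σ net stoichiometry × rate): S=-0.0000, M=-0.0000, R=+0.0000, G=+0.0000, E=+0.0000
Largest |dx/dt| is |+0.0000| (E) < 0.05 → steady.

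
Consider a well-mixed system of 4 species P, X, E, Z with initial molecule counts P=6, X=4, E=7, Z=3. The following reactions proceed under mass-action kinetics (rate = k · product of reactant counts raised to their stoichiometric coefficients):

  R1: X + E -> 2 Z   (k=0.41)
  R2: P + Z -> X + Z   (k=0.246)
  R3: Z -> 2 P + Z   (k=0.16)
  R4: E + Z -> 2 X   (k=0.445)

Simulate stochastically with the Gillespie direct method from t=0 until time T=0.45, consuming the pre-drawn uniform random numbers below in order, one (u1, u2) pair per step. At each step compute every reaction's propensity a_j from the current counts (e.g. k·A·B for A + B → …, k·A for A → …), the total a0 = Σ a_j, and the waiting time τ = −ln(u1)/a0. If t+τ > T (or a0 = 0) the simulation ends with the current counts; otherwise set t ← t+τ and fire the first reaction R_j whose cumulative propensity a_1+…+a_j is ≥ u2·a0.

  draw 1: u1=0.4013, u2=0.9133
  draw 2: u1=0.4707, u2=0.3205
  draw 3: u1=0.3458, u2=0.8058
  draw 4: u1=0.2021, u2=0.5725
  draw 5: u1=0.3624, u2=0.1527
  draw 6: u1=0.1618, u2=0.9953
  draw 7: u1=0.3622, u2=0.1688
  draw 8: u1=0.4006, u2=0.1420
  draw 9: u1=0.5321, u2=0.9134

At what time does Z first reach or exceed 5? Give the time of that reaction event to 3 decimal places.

Threshold first reached at t = 0.227

t=0.000: P=6 X=4 E=7 Z=3
Draw 1: a1=11.480, a2=4.428, a3=0.480, a4=9.345, a0=25.733; τ=−ln(0.4013)/25.733=0.035 → t=0.035; u2·a0=0.9133·25.733=23.502; a1+…+a3=16.388 < 23.502 ≤ a1+…+a4=25.733 → R4 fires; P=6 X=6 E=6 Z=2
Draw 2: a1=14.760, a2=2.952, a3=0.320, a4=5.340, a0=23.372; τ=−ln(0.4707)/23.372=0.032 → t=0.068; u2·a0=0.3205·23.372=7.491 ≤ a1=14.760 → R1 fires; P=6 X=5 E=5 Z=4
Draw 3: a1=10.250, a2=5.904, a3=0.640, a4=8.900, a0=25.694; τ=−ln(0.3458)/25.694=0.041 → t=0.109; u2·a0=0.8058·25.694=20.704; a1+…+a3=16.794 < 20.704 ≤ a1+…+a4=25.694 → R4 fires; P=6 X=7 E=4 Z=3
Draw 4: a1=11.480, a2=4.428, a3=0.480, a4=5.340, a0=21.728; τ=−ln(0.2021)/21.728=0.074 → t=0.183; u2·a0=0.5725·21.728=12.439; a1=11.480 < 12.439 ≤ a1+a2=15.908 → R2 fires; P=5 X=8 E=4 Z=3
Draw 5: a1=13.120, a2=3.690, a3=0.480, a4=5.340, a0=22.630; τ=−ln(0.3624)/22.630=0.045 → t=0.227; u2·a0=0.1527·22.630=3.456 ≤ a1=13.120 → R1 fires; P=5 X=7 E=3 Z=5
Draw 6: a1=8.610, a2=6.150, a3=0.800, a4=6.675, a0=22.235; τ=−ln(0.1618)/22.235=0.082 → t=0.309; u2·a0=0.9953·22.235=22.130; a1+…+a3=15.560 < 22.130 ≤ a1+…+a4=22.235 → R4 fires; P=5 X=9 E=2 Z=4
Draw 7: a1=7.380, a2=4.920, a3=0.640, a4=3.560, a0=16.500; τ=−ln(0.3622)/16.500=0.062 → t=0.371; u2·a0=0.1688·16.500=2.785 ≤ a1=7.380 → R1 fires; P=5 X=8 E=1 Z=6
Draw 8: a1=3.280, a2=7.380, a3=0.960, a4=2.670, a0=14.290; τ=−ln(0.4006)/14.290=0.064 → t=0.435; u2·a0=0.1420·14.290=2.029 ≤ a1=3.280 → R1 fires; P=5 X=7 E=0 Z=8
Draw 9: a1=0.000, a2=9.840, a3=1.280, a4=0.000, a0=11.120; τ=−ln(0.5321)/11.120=0.057 → t=0.492 > T=0.45: stop.
Z first becomes ≥ 5 when it reaches 5 at the event at t=0.227.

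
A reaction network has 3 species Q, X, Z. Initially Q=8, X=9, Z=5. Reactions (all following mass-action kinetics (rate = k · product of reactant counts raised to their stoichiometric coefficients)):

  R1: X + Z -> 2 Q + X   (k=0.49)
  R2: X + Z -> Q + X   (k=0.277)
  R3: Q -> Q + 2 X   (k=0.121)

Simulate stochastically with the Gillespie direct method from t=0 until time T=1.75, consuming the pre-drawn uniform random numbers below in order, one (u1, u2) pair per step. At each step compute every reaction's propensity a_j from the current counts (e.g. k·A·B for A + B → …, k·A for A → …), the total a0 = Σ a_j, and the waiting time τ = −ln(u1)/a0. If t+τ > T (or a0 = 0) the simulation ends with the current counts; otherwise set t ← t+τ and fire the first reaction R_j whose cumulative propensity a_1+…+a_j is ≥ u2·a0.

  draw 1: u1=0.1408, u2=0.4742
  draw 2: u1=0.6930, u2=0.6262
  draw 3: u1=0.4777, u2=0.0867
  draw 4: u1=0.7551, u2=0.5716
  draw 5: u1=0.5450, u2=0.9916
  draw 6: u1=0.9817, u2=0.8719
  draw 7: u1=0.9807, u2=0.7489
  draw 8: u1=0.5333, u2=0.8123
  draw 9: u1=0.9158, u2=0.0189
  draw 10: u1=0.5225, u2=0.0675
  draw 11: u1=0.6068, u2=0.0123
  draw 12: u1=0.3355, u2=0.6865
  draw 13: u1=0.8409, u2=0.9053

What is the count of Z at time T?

t=0.000: Q=8 X=9 Z=5
Draw 1: a1=22.050, a2=12.465, a3=0.968, a0=35.483; τ=−ln(0.1408)/35.483=0.055 → t=0.055; u2·a0=0.4742·35.483=16.826 ≤ a1=22.050 → R1 fires; Q=10 X=9 Z=4
Draw 2: a1=17.640, a2=9.972, a3=1.210, a0=28.822; τ=−ln(0.6930)/28.822=0.013 → t=0.068; u2·a0=0.6262·28.822=18.048; a1=17.640 < 18.048 ≤ a1+a2=27.612 → R2 fires; Q=11 X=9 Z=3
Draw 3: a1=13.230, a2=7.479, a3=1.331, a0=22.040; τ=−ln(0.4777)/22.040=0.034 → t=0.101; u2·a0=0.0867·22.040=1.911 ≤ a1=13.230 → R1 fires; Q=13 X=9 Z=2
Draw 4: a1=8.820, a2=4.986, a3=1.573, a0=15.379; τ=−ln(0.7551)/15.379=0.018 → t=0.120; u2·a0=0.5716·15.379=8.791 ≤ a1=8.820 → R1 fires; Q=15 X=9 Z=1
Draw 5: a1=4.410, a2=2.493, a3=1.815, a0=8.718; τ=−ln(0.5450)/8.718=0.070 → t=0.189; u2·a0=0.9916·8.718=8.645; a1+a2=6.903 < 8.645 ≤ a1+…+a3=8.718 → R3 fires; Q=15 X=11 Z=1
Draw 6: a1=5.390, a2=3.047, a3=1.815, a0=10.252; τ=−ln(0.9817)/10.252=0.002 → t=0.191; u2·a0=0.8719·10.252=8.939; a1+a2=8.437 < 8.939 ≤ a1+…+a3=10.252 → R3 fires; Q=15 X=13 Z=1
Draw 7: a1=6.370, a2=3.601, a3=1.815, a0=11.786; τ=−ln(0.9807)/11.786=0.002 → t=0.193; u2·a0=0.7489·11.786=8.827; a1=6.370 < 8.827 ≤ a1+a2=9.971 → R2 fires; Q=16 X=13 Z=0
Draw 8: a1=0.000, a2=0.000, a3=1.936, a0=1.936; τ=−ln(0.5333)/1.936=0.325 → t=0.518; u2·a0=0.8123·1.936=1.573; a1+a2=0.000 < 1.573 ≤ a1+…+a3=1.936 → R3 fires; Q=16 X=15 Z=0
Draw 9: a1=0.000, a2=0.000, a3=1.936, a0=1.936; τ=−ln(0.9158)/1.936=0.045 → t=0.563; u2·a0=0.0189·1.936=0.037; a1+a2=0.000 < 0.037 ≤ a1+…+a3=1.936 → R3 fires; Q=16 X=17 Z=0
Draw 10: a1=0.000, a2=0.000, a3=1.936, a0=1.936; τ=−ln(0.5225)/1.936=0.335 → t=0.898; u2·a0=0.0675·1.936=0.131; a1+a2=0.000 < 0.131 ≤ a1+…+a3=1.936 → R3 fires; Q=16 X=19 Z=0
Draw 11: a1=0.000, a2=0.000, a3=1.936, a0=1.936; τ=−ln(0.6068)/1.936=0.258 → t=1.156; u2·a0=0.0123·1.936=0.024; a1+a2=0.000 < 0.024 ≤ a1+…+a3=1.936 → R3 fires; Q=16 X=21 Z=0
Draw 12: a1=0.000, a2=0.000, a3=1.936, a0=1.936; τ=−ln(0.3355)/1.936=0.564 → t=1.720; u2·a0=0.6865·1.936=1.329; a1+a2=0.000 < 1.329 ≤ a1+…+a3=1.936 → R3 fires; Q=16 X=23 Z=0
Draw 13: a1=0.000, a2=0.000, a3=1.936, a0=1.936; τ=−ln(0.8409)/1.936=0.090 → t=1.810 > T=1.75: stop.
Read off Z at T=1.75: 0

Z at T = 0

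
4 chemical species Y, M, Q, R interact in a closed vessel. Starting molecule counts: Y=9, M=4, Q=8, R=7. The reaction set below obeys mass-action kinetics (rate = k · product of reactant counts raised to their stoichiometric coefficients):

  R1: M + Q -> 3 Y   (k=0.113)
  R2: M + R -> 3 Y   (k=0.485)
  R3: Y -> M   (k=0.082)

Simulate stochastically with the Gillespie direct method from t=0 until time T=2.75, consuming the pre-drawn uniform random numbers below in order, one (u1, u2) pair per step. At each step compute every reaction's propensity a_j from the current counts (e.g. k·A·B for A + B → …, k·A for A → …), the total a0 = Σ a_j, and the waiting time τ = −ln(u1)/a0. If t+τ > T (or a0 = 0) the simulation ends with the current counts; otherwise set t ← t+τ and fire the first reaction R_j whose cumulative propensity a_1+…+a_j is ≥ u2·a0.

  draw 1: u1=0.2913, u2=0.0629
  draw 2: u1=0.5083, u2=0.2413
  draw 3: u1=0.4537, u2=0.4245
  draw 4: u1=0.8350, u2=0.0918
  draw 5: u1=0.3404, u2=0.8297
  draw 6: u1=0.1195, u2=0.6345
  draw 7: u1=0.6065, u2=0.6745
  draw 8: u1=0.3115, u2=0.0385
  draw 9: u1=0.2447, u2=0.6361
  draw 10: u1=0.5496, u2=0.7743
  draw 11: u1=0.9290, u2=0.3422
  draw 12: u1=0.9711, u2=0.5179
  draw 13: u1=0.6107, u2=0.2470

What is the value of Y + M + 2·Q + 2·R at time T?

Check how each reaction changes W = Y + M + 2·Q + 2·R (weight of products minus weight of reactants):
R1: M + Q -> 3 Y: (1·3) − (1·1 + 2·1) = 3 − 3 = 0
R2: M + R -> 3 Y: (1·3) − (1·1 + 2·1) = 3 − 3 = 0
R3: Y -> M: (1·1) − (1·1) = 1 − 1 = 0
Every reaction leaves W unchanged, so W is conserved and no simulation is needed: W(T) = W(0) = 9 + 4 + 2·8 + 2·7 = 43

Value at T = 43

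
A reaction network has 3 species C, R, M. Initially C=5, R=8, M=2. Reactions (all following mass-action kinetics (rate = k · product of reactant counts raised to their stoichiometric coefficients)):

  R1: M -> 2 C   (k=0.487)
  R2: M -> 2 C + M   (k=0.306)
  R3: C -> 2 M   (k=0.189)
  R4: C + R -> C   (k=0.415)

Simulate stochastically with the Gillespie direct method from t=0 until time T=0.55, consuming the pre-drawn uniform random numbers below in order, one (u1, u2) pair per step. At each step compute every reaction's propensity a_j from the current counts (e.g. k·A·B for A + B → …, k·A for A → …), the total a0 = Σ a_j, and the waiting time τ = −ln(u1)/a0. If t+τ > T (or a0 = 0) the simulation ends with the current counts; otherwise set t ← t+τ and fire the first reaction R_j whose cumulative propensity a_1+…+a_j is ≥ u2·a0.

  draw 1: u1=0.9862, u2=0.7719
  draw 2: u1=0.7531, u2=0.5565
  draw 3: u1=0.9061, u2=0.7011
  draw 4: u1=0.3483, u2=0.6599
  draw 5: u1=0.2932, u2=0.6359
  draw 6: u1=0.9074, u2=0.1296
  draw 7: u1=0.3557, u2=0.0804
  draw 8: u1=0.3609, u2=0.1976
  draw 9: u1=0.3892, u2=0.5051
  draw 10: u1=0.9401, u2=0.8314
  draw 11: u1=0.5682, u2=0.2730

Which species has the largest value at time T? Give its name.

Dominant species at T: C

t=0.000: C=5 R=8 M=2
Draw 1: a1=0.974, a2=0.612, a3=0.945, a4=16.600, a0=19.131; τ=−ln(0.9862)/19.131=0.001 → t=0.001; u2·a0=0.7719·19.131=14.767; a1+…+a3=2.531 < 14.767 ≤ a1+…+a4=19.131 → R4 fires; C=5 R=7 M=2
Draw 2: a1=0.974, a2=0.612, a3=0.945, a4=14.525, a0=17.056; τ=−ln(0.7531)/17.056=0.017 → t=0.017; u2·a0=0.5565·17.056=9.492; a1+…+a3=2.531 < 9.492 ≤ a1+…+a4=17.056 → R4 fires; C=5 R=6 M=2
Draw 3: a1=0.974, a2=0.612, a3=0.945, a4=12.450, a0=14.981; τ=−ln(0.9061)/14.981=0.007 → t=0.024; u2·a0=0.7011·14.981=10.503; a1+…+a3=2.531 < 10.503 ≤ a1+…+a4=14.981 → R4 fires; C=5 R=5 M=2
Draw 4: a1=0.974, a2=0.612, a3=0.945, a4=10.375, a0=12.906; τ=−ln(0.3483)/12.906=0.082 → t=0.106; u2·a0=0.6599·12.906=8.517; a1+…+a3=2.531 < 8.517 ≤ a1+…+a4=12.906 → R4 fires; C=5 R=4 M=2
Draw 5: a1=0.974, a2=0.612, a3=0.945, a4=8.300, a0=10.831; τ=−ln(0.2932)/10.831=0.113 → t=0.219; u2·a0=0.6359·10.831=6.887; a1+…+a3=2.531 < 6.887 ≤ a1+…+a4=10.831 → R4 fires; C=5 R=3 M=2
Draw 6: a1=0.974, a2=0.612, a3=0.945, a4=6.225, a0=8.756; τ=−ln(0.9074)/8.756=0.011 → t=0.230; u2·a0=0.1296·8.756=1.135; a1=0.974 < 1.135 ≤ a1+a2=1.586 → R2 fires; C=7 R=3 M=2
Draw 7: a1=0.974, a2=0.612, a3=1.323, a4=8.715, a0=11.624; τ=−ln(0.3557)/11.624=0.089 → t=0.319; u2·a0=0.0804·11.624=0.935 ≤ a1=0.974 → R1 fires; C=9 R=3 M=1
Draw 8: a1=0.487, a2=0.306, a3=1.701, a4=11.205, a0=13.699; τ=−ln(0.3609)/13.699=0.074 → t=0.393; u2·a0=0.1976·13.699=2.707; a1+…+a3=2.494 < 2.707 ≤ a1+…+a4=13.699 → R4 fires; C=9 R=2 M=1
Draw 9: a1=0.487, a2=0.306, a3=1.701, a4=7.470, a0=9.964; τ=−ln(0.3892)/9.964=0.095 → t=0.488; u2·a0=0.5051·9.964=5.033; a1+…+a3=2.494 < 5.033 ≤ a1+…+a4=9.964 → R4 fires; C=9 R=1 M=1
Draw 10: a1=0.487, a2=0.306, a3=1.701, a4=3.735, a0=6.229; τ=−ln(0.9401)/6.229=0.010 → t=0.498; u2·a0=0.8314·6.229=5.179; a1+…+a3=2.494 < 5.179 ≤ a1+…+a4=6.229 → R4 fires; C=9 R=0 M=1
Draw 11: a1=0.487, a2=0.306, a3=1.701, a4=0.000, a0=2.494; τ=−ln(0.5682)/2.494=0.227 → t=0.725 > T=0.55: stop.
At T=0.55: C=9 R=0 M=1; the largest is C.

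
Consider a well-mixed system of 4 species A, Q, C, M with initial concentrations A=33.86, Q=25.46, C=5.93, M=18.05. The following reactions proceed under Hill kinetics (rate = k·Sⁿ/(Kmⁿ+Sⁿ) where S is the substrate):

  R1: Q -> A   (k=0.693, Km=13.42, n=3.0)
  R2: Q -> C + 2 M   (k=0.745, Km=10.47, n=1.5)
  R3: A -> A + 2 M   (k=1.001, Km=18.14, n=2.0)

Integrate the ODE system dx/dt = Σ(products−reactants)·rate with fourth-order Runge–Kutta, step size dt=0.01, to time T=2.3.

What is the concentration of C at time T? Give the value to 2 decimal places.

RK4 with dt=0.01: 230 steps to T=2.3. Trajectory (selected grid times):
t=0.00: A=33.86 Q=25.46 C=5.93 M=18.05
t=0.26: A=34.02 Q=25.15 C=6.08 M=18.76
t=0.51: A=34.17 Q=24.85 C=6.23 M=19.44
t=0.77: A=34.32 Q=24.55 C=6.38 M=20.15
t=1.02: A=34.47 Q=24.25 C=6.53 M=20.84
t=1.28: A=34.62 Q=23.95 C=6.68 M=21.55
t=1.53: A=34.77 Q=23.66 C=6.82 M=22.23
t=1.79: A=34.92 Q=23.36 C=6.97 M=22.94
t=2.04: A=35.07 Q=23.07 C=7.11 M=23.62
t=2.30: A=35.22 Q=22.77 C=7.26 M=24.32
Read off C at T=2.3: 7.26

C at T = 7.26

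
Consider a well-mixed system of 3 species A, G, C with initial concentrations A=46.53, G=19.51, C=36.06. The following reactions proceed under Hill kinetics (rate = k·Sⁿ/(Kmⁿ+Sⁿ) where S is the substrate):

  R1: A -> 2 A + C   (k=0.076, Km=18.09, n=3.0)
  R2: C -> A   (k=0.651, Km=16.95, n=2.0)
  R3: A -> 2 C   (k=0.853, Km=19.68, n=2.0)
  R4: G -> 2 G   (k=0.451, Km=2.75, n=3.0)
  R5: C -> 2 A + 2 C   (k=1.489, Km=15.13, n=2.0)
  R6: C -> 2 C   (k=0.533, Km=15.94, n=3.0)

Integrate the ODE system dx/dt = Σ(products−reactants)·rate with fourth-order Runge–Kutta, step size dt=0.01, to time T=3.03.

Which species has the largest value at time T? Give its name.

RK4 with dt=0.01: 303 steps to T=3.03. Trajectory (selected grid times):
t=0.00: A=46.53 G=19.51 C=36.06
t=0.34: A=47.35 G=19.66 C=37.00
t=0.67: A=48.16 G=19.81 C=37.91
t=1.01: A=49.00 G=19.96 C=38.85
t=1.35: A=49.84 G=20.12 C=39.80
t=1.68: A=50.66 G=20.27 C=40.73
t=2.02: A=51.52 G=20.42 C=41.69
t=2.36: A=52.38 G=20.57 C=42.65
t=2.69: A=53.21 G=20.72 C=43.58
t=3.03: A=54.08 G=20.87 C=44.55
At T=3.03: A=54.08 G=20.87 C=44.55; the largest is A.

Dominant species at T: A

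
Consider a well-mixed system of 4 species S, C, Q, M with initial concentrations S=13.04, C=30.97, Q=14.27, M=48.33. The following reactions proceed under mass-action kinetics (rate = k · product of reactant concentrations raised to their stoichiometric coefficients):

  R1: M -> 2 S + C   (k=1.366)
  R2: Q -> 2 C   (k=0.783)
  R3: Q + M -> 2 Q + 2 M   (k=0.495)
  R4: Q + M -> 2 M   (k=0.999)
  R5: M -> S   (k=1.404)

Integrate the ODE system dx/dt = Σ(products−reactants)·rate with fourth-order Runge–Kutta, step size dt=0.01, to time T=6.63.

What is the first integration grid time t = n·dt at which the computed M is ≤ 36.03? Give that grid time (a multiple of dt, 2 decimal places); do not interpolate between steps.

RK4 with dt=0.01: 663 steps to T=6.63. Trajectory (selected grid times):
t=0.00: S=13.04 C=30.97 Q=14.27 M=48.33
t=0.34: S=92.42 C=57.88 Q=0.00 M=36.44
t=0.35: S=93.91 C=58.37 Q=0.00 M=35.44
t=0.74: S=128.87 C=69.92 Q=0.00 M=12.03
t=1.47: S=144.46 C=75.06 Q=0.00 M=1.59
t=2.21: S=146.53 C=75.75 Q=0.00 M=0.21
t=2.95: S=146.79 C=75.84 Q=0.00 M=0.03
t=3.68: S=146.83 C=75.85 Q=0.00 M=0.00
t=4.42: S=146.83 C=75.85 Q=0.00 M=0.00
t=5.16: S=146.83 C=75.85 Q=0.00 M=0.00
t=5.89: S=146.83 C=75.85 Q=0.00 M=0.00
t=6.63: S=146.83 C=75.85 Q=0.00 M=0.00
M(0.34)=36.438 > 36.03 but M(0.35)=35.443 ≤ 36.03, so the first grid time is t=0.35.

Threshold first reached at t = 0.35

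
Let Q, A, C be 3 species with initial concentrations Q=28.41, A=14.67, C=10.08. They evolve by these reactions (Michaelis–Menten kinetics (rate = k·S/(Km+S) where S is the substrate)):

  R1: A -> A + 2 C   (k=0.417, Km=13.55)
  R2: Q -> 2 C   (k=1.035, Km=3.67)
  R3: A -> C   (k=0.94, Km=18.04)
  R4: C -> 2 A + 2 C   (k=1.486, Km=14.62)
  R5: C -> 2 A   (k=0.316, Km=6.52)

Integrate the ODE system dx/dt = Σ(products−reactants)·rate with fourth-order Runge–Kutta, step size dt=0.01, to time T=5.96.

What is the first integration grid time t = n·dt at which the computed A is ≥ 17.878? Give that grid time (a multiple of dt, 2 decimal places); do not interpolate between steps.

Threshold first reached at t = 2.28

RK4 with dt=0.01: 596 steps to T=5.96. Trajectory (selected grid times):
t=0.00: Q=28.41 A=14.67 C=10.08
t=0.66: Q=27.81 A=15.50 C=12.15
t=1.32: Q=27.20 A=16.42 C=14.27
t=1.99: Q=26.59 A=17.43 C=16.47
t=2.27: Q=26.34 A=17.87 C=17.40
t=2.28: Q=26.33 A=17.89 C=17.43
t=2.65: Q=25.99 A=18.49 C=18.67
t=3.31: Q=25.40 A=19.62 C=20.92
t=3.97: Q=24.80 A=20.79 C=23.19
t=4.64: Q=24.20 A=22.03 C=25.54
t=5.30: Q=23.60 A=23.28 C=27.88
t=5.96: Q=23.01 A=24.57 C=30.25
A(2.27)=17.872 < 17.878 but A(2.28)=17.888 ≥ 17.878, so the first grid time is t=2.28.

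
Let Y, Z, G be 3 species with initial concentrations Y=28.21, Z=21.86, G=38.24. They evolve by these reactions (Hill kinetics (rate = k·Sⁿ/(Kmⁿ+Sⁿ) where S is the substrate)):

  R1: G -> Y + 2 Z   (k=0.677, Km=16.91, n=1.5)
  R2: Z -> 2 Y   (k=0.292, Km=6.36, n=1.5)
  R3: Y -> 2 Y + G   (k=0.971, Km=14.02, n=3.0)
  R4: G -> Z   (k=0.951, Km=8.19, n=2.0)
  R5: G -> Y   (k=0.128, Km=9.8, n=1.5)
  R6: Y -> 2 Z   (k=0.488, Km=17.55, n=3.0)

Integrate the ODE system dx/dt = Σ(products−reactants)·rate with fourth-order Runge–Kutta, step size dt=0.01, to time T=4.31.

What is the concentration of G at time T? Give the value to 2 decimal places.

RK4 with dt=0.01: 431 steps to T=4.31. Trajectory (selected grid times):
t=0.00: Y=28.21 Z=21.86 G=38.24
t=0.48: Y=28.99 Z=23.06 G=37.92
t=0.96: Y=29.76 Z=24.26 G=37.60
t=1.44: Y=30.54 Z=25.46 G=37.28
t=1.92: Y=31.32 Z=26.66 G=36.97
t=2.39: Y=32.09 Z=27.84 G=36.67
t=2.87: Y=32.87 Z=29.05 G=36.36
t=3.35: Y=33.66 Z=30.26 G=36.06
t=3.83: Y=34.44 Z=31.46 G=35.76
t=4.31: Y=35.23 Z=32.67 G=35.47
Read off G at T=4.31: 35.47

G at T = 35.47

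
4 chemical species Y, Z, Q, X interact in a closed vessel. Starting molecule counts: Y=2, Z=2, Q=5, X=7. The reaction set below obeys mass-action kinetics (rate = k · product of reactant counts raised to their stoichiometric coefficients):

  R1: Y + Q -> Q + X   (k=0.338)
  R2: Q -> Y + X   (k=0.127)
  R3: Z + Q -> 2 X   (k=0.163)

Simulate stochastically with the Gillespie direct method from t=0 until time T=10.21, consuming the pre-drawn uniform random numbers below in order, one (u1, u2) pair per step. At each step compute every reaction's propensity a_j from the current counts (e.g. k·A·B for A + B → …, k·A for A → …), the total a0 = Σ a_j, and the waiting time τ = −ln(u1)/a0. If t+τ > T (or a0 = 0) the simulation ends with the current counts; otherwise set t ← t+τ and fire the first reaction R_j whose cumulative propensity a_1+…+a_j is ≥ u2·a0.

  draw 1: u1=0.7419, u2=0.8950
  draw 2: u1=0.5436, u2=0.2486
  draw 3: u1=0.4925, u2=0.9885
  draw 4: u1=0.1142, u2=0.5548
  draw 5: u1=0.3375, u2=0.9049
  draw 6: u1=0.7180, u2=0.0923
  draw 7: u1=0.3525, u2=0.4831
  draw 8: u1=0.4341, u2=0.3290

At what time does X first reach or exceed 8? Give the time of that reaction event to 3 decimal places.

t=0.000: Y=2 Z=2 Q=5 X=7
Draw 1: a1=3.380, a2=0.635, a3=1.630, a0=5.645; τ=−ln(0.7419)/5.645=0.053 → t=0.053; u2·a0=0.8950·5.645=5.052; a1+a2=4.015 < 5.052 ≤ a1+…+a3=5.645 → R3 fires; Y=2 Z=1 Q=4 X=9
Draw 2: a1=2.704, a2=0.508, a3=0.652, a0=3.864; τ=−ln(0.5436)/3.864=0.158 → t=0.211; u2·a0=0.2486·3.864=0.961 ≤ a1=2.704 → R1 fires; Y=1 Z=1 Q=4 X=10
Draw 3: a1=1.352, a2=0.508, a3=0.652, a0=2.512; τ=−ln(0.4925)/2.512=0.282 → t=0.493; u2·a0=0.9885·2.512=2.483; a1+a2=1.860 < 2.483 ≤ a1+…+a3=2.512 → R3 fires; Y=1 Z=0 Q=3 X=12
Draw 4: a1=1.014, a2=0.381, a3=0.000, a0=1.395; τ=−ln(0.1142)/1.395=1.555 → t=2.048; u2·a0=0.5548·1.395=0.774 ≤ a1=1.014 → R1 fires; Y=0 Z=0 Q=3 X=13
Draw 5: a1=0.000, a2=0.381, a3=0.000, a0=0.381; τ=−ln(0.3375)/0.381=2.851 → t=4.899; u2·a0=0.9049·0.381=0.345; a1=0.000 < 0.345 ≤ a1+a2=0.381 → R2 fires; Y=1 Z=0 Q=2 X=14
Draw 6: a1=0.676, a2=0.254, a3=0.000, a0=0.930; τ=−ln(0.7180)/0.930=0.356 → t=5.255; u2·a0=0.0923·0.930=0.086 ≤ a1=0.676 → R1 fires; Y=0 Z=0 Q=2 X=15
Draw 7: a1=0.000, a2=0.254, a3=0.000, a0=0.254; τ=−ln(0.3525)/0.254=4.105 → t=9.360; u2·a0=0.4831·0.254=0.123; a1=0.000 < 0.123 ≤ a1+a2=0.254 → R2 fires; Y=1 Z=0 Q=1 X=16
Draw 8: a1=0.338, a2=0.127, a3=0.000, a0=0.465; τ=−ln(0.4341)/0.465=1.795 → t=11.155 > T=10.21: stop.
X first becomes ≥ 8 when it reaches 9 at the event at t=0.053.

Threshold first reached at t = 0.053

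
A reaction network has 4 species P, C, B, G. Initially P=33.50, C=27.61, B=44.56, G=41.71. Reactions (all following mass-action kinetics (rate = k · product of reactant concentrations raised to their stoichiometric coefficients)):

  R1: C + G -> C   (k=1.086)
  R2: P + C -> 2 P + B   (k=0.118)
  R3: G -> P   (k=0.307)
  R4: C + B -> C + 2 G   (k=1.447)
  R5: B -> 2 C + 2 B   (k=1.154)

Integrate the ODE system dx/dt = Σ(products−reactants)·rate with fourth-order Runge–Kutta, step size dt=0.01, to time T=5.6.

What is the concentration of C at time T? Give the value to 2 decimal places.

RK4 with dt=0.01: 560 steps to T=5.6. Trajectory (selected grid times):
t=0.00: P=33.50 C=27.61 B=44.56 G=41.71
t=0.62: P=72.51 C=2.12 B=6.80 G=14.25
t=1.24: P=87.43 C=2.11 B=9.52 G=18.86
t=1.87: P=107.09 C=2.16 B=11.85 G=24.54
t=2.49: P=131.11 C=2.17 B=14.52 G=30.42
t=3.11: P=160.58 C=2.17 B=17.79 G=37.32
t=3.73: P=196.67 C=2.17 B=21.78 G=45.73
t=4.36: P=241.66 C=2.17 B=26.77 G=56.19
t=4.98: P=295.99 C=2.17 B=32.79 G=68.82
t=5.60: P=362.52 C=2.17 B=40.15 G=84.29
Read off C at T=5.6: 2.17

C at T = 2.17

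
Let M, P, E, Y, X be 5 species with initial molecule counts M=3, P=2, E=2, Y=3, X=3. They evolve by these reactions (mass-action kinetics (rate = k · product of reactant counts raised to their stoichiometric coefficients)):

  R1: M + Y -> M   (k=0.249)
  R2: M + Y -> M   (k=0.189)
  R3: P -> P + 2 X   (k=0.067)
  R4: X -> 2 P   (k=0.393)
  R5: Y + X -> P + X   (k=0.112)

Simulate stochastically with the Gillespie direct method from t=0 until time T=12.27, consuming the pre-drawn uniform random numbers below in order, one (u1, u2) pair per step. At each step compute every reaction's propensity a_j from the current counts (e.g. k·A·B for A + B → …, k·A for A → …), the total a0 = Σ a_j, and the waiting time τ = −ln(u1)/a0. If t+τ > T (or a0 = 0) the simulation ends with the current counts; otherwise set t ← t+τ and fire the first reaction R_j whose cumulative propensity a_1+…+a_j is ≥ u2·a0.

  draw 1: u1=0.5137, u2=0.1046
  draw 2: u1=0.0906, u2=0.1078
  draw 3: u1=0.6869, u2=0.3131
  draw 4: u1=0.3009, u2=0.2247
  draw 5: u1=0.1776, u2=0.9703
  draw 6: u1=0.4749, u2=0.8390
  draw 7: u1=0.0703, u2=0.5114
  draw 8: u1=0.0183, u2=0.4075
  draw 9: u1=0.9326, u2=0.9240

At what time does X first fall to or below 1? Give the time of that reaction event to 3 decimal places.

t=0.000: M=3 P=2 E=2 Y=3 X=3
Draw 1: a1=2.241, a2=1.701, a3=0.134, a4=1.179, a5=1.008, a0=6.263; τ=−ln(0.5137)/6.263=0.106 → t=0.106; u2·a0=0.1046·6.263=0.655 ≤ a1=2.241 → R1 fires; M=3 P=2 E=2 Y=2 X=3
Draw 2: a1=1.494, a2=1.134, a3=0.134, a4=1.179, a5=0.672, a0=4.613; τ=−ln(0.0906)/4.613=0.521 → t=0.627; u2·a0=0.1078·4.613=0.497 ≤ a1=1.494 → R1 fires; M=3 P=2 E=2 Y=1 X=3
Draw 3: a1=0.747, a2=0.567, a3=0.134, a4=1.179, a5=0.336, a0=2.963; τ=−ln(0.6869)/2.963=0.127 → t=0.754; u2·a0=0.3131·2.963=0.928; a1=0.747 < 0.928 ≤ a1+a2=1.314 → R2 fires; M=3 P=2 E=2 Y=0 X=3
Draw 4: a1=0.000, a2=0.000, a3=0.134, a4=1.179, a5=0.000, a0=1.313; τ=−ln(0.3009)/1.313=0.915 → t=1.668; u2·a0=0.2247·1.313=0.295; a1+…+a3=0.134 < 0.295 ≤ a1+…+a4=1.313 → R4 fires; M=3 P=4 E=2 Y=0 X=2
Draw 5: a1=0.000, a2=0.000, a3=0.268, a4=0.786, a5=0.000, a0=1.054; τ=−ln(0.1776)/1.054=1.640 → t=3.308; u2·a0=0.9703·1.054=1.023; a1+…+a3=0.268 < 1.023 ≤ a1+…+a4=1.054 → R4 fires; M=3 P=6 E=2 Y=0 X=1
Draw 6: a1=0.000, a2=0.000, a3=0.402, a4=0.393, a5=0.000, a0=0.795; τ=−ln(0.4749)/0.795=0.937 → t=4.245; u2·a0=0.8390·0.795=0.667; a1+…+a3=0.402 < 0.667 ≤ a1+…+a4=0.795 → R4 fires; M=3 P=8 E=2 Y=0 X=0
Draw 7: a1=0.000, a2=0.000, a3=0.536, a4=0.000, a5=0.000, a0=0.536; τ=−ln(0.0703)/0.536=4.953 → t=9.198; u2·a0=0.5114·0.536=0.274; a1+a2=0.000 < 0.274 ≤ a1+…+a3=0.536 → R3 fires; M=3 P=8 E=2 Y=0 X=2
Draw 8: a1=0.000, a2=0.000, a3=0.536, a4=0.786, a5=0.000, a0=1.322; τ=−ln(0.0183)/1.322=3.026 → t=12.224; u2·a0=0.4075·1.322=0.539; a1+…+a3=0.536 < 0.539 ≤ a1+…+a4=1.322 → R4 fires; M=3 P=10 E=2 Y=0 X=1
Draw 9: a1=0.000, a2=0.000, a3=0.670, a4=0.393, a5=0.000, a0=1.063; τ=−ln(0.9326)/1.063=0.066 → t=12.290 > T=12.27: stop.
X first becomes ≤ 1 when it reaches 1 at the event at t=3.308.

Threshold first reached at t = 3.308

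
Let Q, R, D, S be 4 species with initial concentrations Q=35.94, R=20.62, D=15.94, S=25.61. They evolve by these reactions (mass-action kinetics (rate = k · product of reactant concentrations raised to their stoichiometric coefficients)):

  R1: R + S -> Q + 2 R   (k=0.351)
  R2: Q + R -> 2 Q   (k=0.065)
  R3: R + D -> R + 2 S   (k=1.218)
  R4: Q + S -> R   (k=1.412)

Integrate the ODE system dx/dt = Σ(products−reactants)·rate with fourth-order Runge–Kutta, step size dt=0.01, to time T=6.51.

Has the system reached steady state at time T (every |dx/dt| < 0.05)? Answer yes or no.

RK4 with dt=0.01: 651 steps to T=6.51. Trajectory (selected grid times):
t=0.00: Q=35.94 R=20.62 D=15.94 S=25.61
t=0.72: Q=87.86 R=5.87 D=0.00 S=0.00
t=1.45: Q=93.66 R=0.07 D=0.00 S=0.00
t=2.17: Q=93.73 R=0.00 D=0.00 S=0.00
t=2.89: Q=93.73 R=0.00 D=0.00 S=0.00
t=3.62: Q=93.73 R=0.00 D=0.00 S=0.00
t=4.34: Q=93.73 R=0.00 D=0.00 S=0.00
t=5.06: Q=93.73 R=0.00 D=0.00 S=0.00
t=5.79: Q=93.73 R=0.00 D=0.00 S=0.00
t=6.51: Q=93.73 R=0.00 D=0.00 S=0.00
Rates at T: R1=0.0000, R2=0.0000, R3=0.0000, R4=0.0000
dx/dt at T (Σ net stoichiometry × rate): Q=+0.0000, R=-0.0000, D=-0.0000, S=-0.0000
Largest |dx/dt| is |+0.0000| (Q) < 0.05 → steady.

Steady state at T: yes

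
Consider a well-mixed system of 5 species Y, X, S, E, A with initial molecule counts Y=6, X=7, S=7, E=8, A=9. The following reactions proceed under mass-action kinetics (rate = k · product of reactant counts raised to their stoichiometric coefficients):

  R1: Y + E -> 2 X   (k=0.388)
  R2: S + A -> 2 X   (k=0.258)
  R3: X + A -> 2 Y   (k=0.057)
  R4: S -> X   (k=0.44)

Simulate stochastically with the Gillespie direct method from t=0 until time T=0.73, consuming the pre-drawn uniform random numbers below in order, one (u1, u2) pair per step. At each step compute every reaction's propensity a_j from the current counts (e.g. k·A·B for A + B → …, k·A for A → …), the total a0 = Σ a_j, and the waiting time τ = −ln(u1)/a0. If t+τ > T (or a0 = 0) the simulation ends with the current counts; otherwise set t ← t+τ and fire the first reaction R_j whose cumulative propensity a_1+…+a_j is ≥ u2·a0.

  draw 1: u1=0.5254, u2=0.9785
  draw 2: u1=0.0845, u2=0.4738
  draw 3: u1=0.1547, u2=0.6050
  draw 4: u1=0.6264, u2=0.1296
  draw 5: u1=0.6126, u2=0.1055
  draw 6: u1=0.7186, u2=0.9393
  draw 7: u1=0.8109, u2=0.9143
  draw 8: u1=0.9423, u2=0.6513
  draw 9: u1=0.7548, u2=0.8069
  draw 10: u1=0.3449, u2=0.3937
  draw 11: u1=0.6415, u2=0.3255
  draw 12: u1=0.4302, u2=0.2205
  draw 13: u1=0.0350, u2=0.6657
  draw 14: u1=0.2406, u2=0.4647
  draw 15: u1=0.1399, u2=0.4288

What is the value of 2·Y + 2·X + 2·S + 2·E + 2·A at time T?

Value at T = 74

Check how each reaction changes W = 2·Y + 2·X + 2·S + 2·E + 2·A (weight of products minus weight of reactants):
R1: Y + E -> 2 X: (2·2) − (2·1 + 2·1) = 4 − 4 = 0
R2: S + A -> 2 X: (2·2) − (2·1 + 2·1) = 4 − 4 = 0
R3: X + A -> 2 Y: (2·2) − (2·1 + 2·1) = 4 − 4 = 0
R4: S -> X: (2·1) − (2·1) = 2 − 2 = 0
Every reaction leaves W unchanged, so W is conserved and no simulation is needed: W(T) = W(0) = 2·6 + 2·7 + 2·7 + 2·8 + 2·9 = 74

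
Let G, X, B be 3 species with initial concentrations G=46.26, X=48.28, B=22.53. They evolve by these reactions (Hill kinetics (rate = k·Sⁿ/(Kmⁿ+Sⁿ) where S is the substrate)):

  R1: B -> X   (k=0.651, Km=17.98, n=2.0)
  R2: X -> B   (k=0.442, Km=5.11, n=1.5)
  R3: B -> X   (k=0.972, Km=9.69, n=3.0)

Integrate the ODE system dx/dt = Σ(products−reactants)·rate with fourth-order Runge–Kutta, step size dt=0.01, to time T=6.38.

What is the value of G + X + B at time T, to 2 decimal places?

Value at T = 117.07

Check how each reaction changes W = G + X + B (weight of products minus weight of reactants):
R1: B -> X: (1·1) − (1·1) = 1 − 1 = 0
R2: X -> B: (1·1) − (1·1) = 1 − 1 = 0
R3: B -> X: (1·1) − (1·1) = 1 − 1 = 0
Every reaction leaves W unchanged, so W is conserved and no simulation is needed: W(T) = W(0) = 46.26 + 48.28 + 22.53 = 117.07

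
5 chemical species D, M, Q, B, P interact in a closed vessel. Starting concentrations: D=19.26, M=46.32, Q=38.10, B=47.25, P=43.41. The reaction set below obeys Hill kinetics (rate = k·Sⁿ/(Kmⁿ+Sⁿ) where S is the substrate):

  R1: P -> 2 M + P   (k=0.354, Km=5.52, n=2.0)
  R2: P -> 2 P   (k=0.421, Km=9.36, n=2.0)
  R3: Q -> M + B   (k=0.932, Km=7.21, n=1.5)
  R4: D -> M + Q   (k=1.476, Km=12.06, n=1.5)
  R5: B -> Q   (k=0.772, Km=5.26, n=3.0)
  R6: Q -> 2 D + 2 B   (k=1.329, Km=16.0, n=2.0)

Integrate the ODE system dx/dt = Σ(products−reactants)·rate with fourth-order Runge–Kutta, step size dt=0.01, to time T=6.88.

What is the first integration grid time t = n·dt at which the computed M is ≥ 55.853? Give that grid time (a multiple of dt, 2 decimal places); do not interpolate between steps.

RK4 with dt=0.01: 688 steps to T=6.88. Trajectory (selected grid times):
t=0.00: D=19.26 M=46.32 Q=38.10 B=47.25 P=43.41
t=0.76: D=20.22 M=48.26 Q=37.93 B=49.03 P=43.72
t=1.53: D=21.17 M=50.25 Q=37.78 B=50.84 P=44.03
t=2.29: D=22.09 M=52.22 Q=37.65 B=52.62 P=44.33
t=3.06: D=23.00 M=54.24 Q=37.53 B=54.42 P=44.64
t=3.67: D=23.72 M=55.85 Q=37.45 B=55.85 P=44.89
t=3.68: D=23.73 M=55.87 Q=37.45 B=55.87 P=44.89
t=3.82: D=23.89 M=56.24 Q=37.43 B=56.20 P=44.95
t=4.59: D=24.78 M=58.28 Q=37.34 B=57.99 P=45.26
t=5.35: D=25.64 M=60.31 Q=37.26 B=59.77 P=45.57
t=6.12: D=26.51 M=62.37 Q=37.20 B=61.56 P=45.88
t=6.88: D=27.35 M=64.42 Q=37.14 B=63.33 P=46.19
M(3.67)=55.846 < 55.853 but M(3.68)=55.873 ≥ 55.853, so the first grid time is t=3.68.

Threshold first reached at t = 3.68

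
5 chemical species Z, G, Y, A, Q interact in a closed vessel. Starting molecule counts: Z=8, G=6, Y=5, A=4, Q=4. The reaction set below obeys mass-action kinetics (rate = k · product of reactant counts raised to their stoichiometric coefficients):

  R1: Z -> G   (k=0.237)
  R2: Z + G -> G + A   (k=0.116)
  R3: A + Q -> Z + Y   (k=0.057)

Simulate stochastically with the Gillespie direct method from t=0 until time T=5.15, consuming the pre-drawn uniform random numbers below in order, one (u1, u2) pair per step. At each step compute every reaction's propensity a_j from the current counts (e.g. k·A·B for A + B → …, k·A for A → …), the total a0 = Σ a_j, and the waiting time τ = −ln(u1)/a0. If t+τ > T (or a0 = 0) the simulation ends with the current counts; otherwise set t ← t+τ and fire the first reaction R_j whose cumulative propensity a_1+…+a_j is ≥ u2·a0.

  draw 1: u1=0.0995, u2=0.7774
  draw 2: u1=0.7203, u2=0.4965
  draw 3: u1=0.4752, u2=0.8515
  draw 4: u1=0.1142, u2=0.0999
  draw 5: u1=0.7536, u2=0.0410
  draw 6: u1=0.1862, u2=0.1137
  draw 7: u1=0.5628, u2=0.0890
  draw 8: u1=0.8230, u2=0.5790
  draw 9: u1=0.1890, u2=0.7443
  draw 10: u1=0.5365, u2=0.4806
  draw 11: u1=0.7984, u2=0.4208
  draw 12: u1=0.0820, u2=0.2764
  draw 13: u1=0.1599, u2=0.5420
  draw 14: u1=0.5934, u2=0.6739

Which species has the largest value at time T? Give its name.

Dominant species at T: G

t=0.000: Z=8 G=6 Y=5 A=4 Q=4
Draw 1: a1=1.896, a2=5.568, a3=0.912, a0=8.376; τ=−ln(0.0995)/8.376=0.276 → t=0.276; u2·a0=0.7774·8.376=6.512; a1=1.896 < 6.512 ≤ a1+a2=7.464 → R2 fires; Z=7 G=6 Y=5 A=5 Q=4
Draw 2: a1=1.659, a2=4.872, a3=1.140, a0=7.671; τ=−ln(0.7203)/7.671=0.043 → t=0.318; u2·a0=0.4965·7.671=3.809; a1=1.659 < 3.809 ≤ a1+a2=6.531 → R2 fires; Z=6 G=6 Y=5 A=6 Q=4
Draw 3: a1=1.422, a2=4.176, a3=1.368, a0=6.966; τ=−ln(0.4752)/6.966=0.107 → t=0.425; u2·a0=0.8515·6.966=5.932; a1+a2=5.598 < 5.932 ≤ a1+…+a3=6.966 → R3 fires; Z=7 G=6 Y=6 A=5 Q=3
Draw 4: a1=1.659, a2=4.872, a3=0.855, a0=7.386; τ=−ln(0.1142)/7.386=0.294 → t=0.719; u2·a0=0.0999·7.386=0.738 ≤ a1=1.659 → R1 fires; Z=6 G=7 Y=6 A=5 Q=3
Draw 5: a1=1.422, a2=4.872, a3=0.855, a0=7.149; τ=−ln(0.7536)/7.149=0.040 → t=0.758; u2·a0=0.0410·7.149=0.293 ≤ a1=1.422 → R1 fires; Z=5 G=8 Y=6 A=5 Q=3
Draw 6: a1=1.185, a2=4.640, a3=0.855, a0=6.680; τ=−ln(0.1862)/6.680=0.252 → t=1.010; u2·a0=0.1137·6.680=0.760 ≤ a1=1.185 → R1 fires; Z=4 G=9 Y=6 A=5 Q=3
Draw 7: a1=0.948, a2=4.176, a3=0.855, a0=5.979; τ=−ln(0.5628)/5.979=0.096 → t=1.106; u2·a0=0.0890·5.979=0.532 ≤ a1=0.948 → R1 fires; Z=3 G=10 Y=6 A=5 Q=3
Draw 8: a1=0.711, a2=3.480, a3=0.855, a0=5.046; τ=−ln(0.8230)/5.046=0.039 → t=1.145; u2·a0=0.5790·5.046=2.922; a1=0.711 < 2.922 ≤ a1+a2=4.191 → R2 fires; Z=2 G=10 Y=6 A=6 Q=3
Draw 9: a1=0.474, a2=2.320, a3=1.026, a0=3.820; τ=−ln(0.1890)/3.820=0.436 → t=1.581; u2·a0=0.7443·3.820=2.843; a1+a2=2.794 < 2.843 ≤ a1+…+a3=3.820 → R3 fires; Z=3 G=10 Y=7 A=5 Q=2
Draw 10: a1=0.711, a2=3.480, a3=0.570, a0=4.761; τ=−ln(0.5365)/4.761=0.131 → t=1.712; u2·a0=0.4806·4.761=2.288; a1=0.711 < 2.288 ≤ a1+a2=4.191 → R2 fires; Z=2 G=10 Y=7 A=6 Q=2
Draw 11: a1=0.474, a2=2.320, a3=0.684, a0=3.478; τ=−ln(0.7984)/3.478=0.065 → t=1.776; u2·a0=0.4208·3.478=1.464; a1=0.474 < 1.464 ≤ a1+a2=2.794 → R2 fires; Z=1 G=10 Y=7 A=7 Q=2
Draw 12: a1=0.237, a2=1.160, a3=0.798, a0=2.195; τ=−ln(0.0820)/2.195=1.139 → t=2.916; u2·a0=0.2764·2.195=0.607; a1=0.237 < 0.607 ≤ a1+a2=1.397 → R2 fires; Z=0 G=10 Y=7 A=8 Q=2
Draw 13: a1=0.000, a2=0.000, a3=0.912, a0=0.912; τ=−ln(0.1599)/0.912=2.010 → t=4.926; u2·a0=0.5420·0.912=0.494; a1+a2=0.000 < 0.494 ≤ a1+…+a3=0.912 → R3 fires; Z=1 G=10 Y=8 A=7 Q=1
Draw 14: a1=0.237, a2=1.160, a3=0.399, a0=1.796; τ=−ln(0.5934)/1.796=0.291 → t=5.217 > T=5.15: stop.
At T=5.15: Z=1 G=10 Y=8 A=7 Q=1; the largest is G.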